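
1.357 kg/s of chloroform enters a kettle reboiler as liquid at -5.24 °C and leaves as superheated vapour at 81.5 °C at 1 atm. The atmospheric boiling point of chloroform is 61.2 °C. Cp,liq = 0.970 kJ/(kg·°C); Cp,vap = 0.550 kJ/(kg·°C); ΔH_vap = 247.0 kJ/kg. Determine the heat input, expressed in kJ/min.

liquid -5.24→61.2 °C: 64.447 kJ/kg
vaporisation at 61.2 °C: 247 kJ/kg
vapour 61.2→81.5 °C: 11.165 kJ/kg
Δh = 64.447 + 247 + 11.165 = 322.61 kJ/kg
Q = ṁ·Δh = 1.357 kg/s × 322.61 kJ/kg = 437.78 kJ/s
|Q| = 437.78 kW = 26267 kJ/min

Q = 26300 kJ/min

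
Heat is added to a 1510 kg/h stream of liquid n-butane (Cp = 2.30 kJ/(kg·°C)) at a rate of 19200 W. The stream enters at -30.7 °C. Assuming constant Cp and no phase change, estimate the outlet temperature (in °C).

Q = 19200 W = 69120 kJ/h
ΔT = Q/(ṁ·Cp) = 69120/(1510×2.30) = 19.902 K
T_out = -30.7 + 19.902 = -10.798 °C

T_out = -10.8 °C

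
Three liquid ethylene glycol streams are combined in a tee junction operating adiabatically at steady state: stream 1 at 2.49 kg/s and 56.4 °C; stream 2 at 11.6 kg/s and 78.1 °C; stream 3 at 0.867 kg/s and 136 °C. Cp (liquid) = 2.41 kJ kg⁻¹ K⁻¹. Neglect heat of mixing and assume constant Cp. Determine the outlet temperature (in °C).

No heat crosses the boundary, so H_out = H_in.
T_out = Σ ṁᵢCp,ᵢTᵢ / Σ ṁᵢCp,ᵢ
      = 2806 / 36.046 = 77.844 °C

T_out = 77.8 °C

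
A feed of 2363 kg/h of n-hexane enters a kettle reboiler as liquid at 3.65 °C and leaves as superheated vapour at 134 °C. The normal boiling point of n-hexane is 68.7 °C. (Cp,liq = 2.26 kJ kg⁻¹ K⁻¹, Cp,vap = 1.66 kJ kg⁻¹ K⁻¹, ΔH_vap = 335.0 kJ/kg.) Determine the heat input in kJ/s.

liquid 3.65→68.7 °C: 147.01 kJ/kg
vaporisation at 68.7 °C: 335 kJ/kg
vapour 68.7→134 °C: 108.4 kJ/kg
Δh = 147.01 + 335 + 108.4 = 590.41 kJ/kg
Q = ṁ·Δh = 2363 kg/h × 590.41 kJ/kg = 1.3951e+06 kJ/h
|Q| = 387.54 kW

Q = 388 kJ/s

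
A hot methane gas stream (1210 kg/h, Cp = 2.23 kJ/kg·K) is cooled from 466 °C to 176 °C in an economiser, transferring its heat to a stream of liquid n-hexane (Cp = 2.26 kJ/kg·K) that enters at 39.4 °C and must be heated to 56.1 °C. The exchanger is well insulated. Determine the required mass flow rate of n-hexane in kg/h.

ṁ_c = 20700 kg/h

Heat released by hot stream: Q = 1210 × 2.23 × (466 − 176) = 782510 kJ/h
Energy balance on cold side (adiabatic exchanger): Q = ṁ_c·Cp_c·(T_c,out − T_c,in)
ṁ_c = 782510 / [2.26 × (56.1 − 39.4)] = 20733 kg/h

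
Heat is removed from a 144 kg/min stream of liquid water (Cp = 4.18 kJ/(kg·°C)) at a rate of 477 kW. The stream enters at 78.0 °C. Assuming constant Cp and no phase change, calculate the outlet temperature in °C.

Q = 477 kW = 28620 kJ/min
ΔT = Q/(ṁ·Cp) = 28620/(144×4.18) = 47.548 K
T_out = 78.0 − 47.548 = 30.452 °C

T_out = 30.5 °C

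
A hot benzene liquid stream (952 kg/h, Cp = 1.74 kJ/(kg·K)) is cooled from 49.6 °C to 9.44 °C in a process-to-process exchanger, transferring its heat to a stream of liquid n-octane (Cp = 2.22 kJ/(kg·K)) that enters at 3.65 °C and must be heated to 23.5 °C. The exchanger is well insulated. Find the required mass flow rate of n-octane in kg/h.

Heat released by hot stream: Q = 952 × 1.74 × (49.6 − 9.44) = 66524 kJ/h
Energy balance on cold side (adiabatic exchanger): Q = ṁ_c·Cp_c·(T_c,out − T_c,in)
ṁ_c = 66524 / [2.22 × (23.5 − 3.65)] = 1509.6 kg/h

ṁ_c = 1510 kg/h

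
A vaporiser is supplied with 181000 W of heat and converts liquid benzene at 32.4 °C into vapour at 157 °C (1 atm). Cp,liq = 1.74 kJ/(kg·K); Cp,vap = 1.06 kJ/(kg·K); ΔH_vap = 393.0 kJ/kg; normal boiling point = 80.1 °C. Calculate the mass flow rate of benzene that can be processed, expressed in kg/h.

Δh = 1.74×(80.1−32.4) + 393.0 + 1.06×(157−80.1) = 557.51 kJ/kg
Q = 181000 W = 181 kJ/s = 651600 kJ/h
ṁ = Q/Δh = 651600 / 557.51 = 1168.8 kg/h

ṁ = 1170 kg/h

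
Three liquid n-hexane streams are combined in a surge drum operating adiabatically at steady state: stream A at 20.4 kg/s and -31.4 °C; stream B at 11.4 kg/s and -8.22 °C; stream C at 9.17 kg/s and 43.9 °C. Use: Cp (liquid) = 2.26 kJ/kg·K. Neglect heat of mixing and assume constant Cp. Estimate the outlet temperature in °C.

T_out = -8.10 °C

No heat crosses the boundary, so H_out = H_in.
Σ ṁᵢCp,ᵢTᵢ = 20.4×2.26×-31.4 + 11.4×2.26×-8.22 + 9.17×2.26×43.9 = -749.65
Σ ṁᵢCp,ᵢ = 20.4×2.26 + 11.4×2.26 + 9.17×2.26 = 92.592
T_out = -749.65 / 92.592 = -8.0963 °C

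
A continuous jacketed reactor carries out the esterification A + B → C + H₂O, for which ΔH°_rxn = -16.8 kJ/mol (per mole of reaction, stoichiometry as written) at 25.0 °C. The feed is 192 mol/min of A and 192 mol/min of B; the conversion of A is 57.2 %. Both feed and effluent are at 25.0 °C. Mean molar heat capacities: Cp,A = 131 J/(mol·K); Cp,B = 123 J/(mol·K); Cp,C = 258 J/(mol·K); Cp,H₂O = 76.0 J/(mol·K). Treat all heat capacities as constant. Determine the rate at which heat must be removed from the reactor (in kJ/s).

Extent of reaction ξ = 0.572 × 192 = 109.82 mol/min
Reaction term: ξ·ΔH°_rxn = 109.82 × -16.8 = -1845 kJ/min
Q = ΔH = -1845 kJ/min = -30.751 kW
Heat removed = 30.751 kJ/s

Q_out = 30.8 kJ/s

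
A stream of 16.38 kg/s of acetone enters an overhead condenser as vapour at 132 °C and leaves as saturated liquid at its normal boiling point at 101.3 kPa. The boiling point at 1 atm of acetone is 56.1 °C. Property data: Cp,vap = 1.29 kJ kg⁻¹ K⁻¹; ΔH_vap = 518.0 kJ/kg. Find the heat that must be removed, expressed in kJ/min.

Q_c = 605000 kJ/min

vapour 132→56.1 °C: -97.911 kJ/kg
condensation at 56.1 °C: -518 kJ/kg
Δh = -97.911 + -518 = -615.91 kJ/kg
Q = ṁ·Δh = 16.38 kg/s × -615.91 kJ/kg = -10089 kJ/s
|Q| = 10089 kW = 605320 kJ/min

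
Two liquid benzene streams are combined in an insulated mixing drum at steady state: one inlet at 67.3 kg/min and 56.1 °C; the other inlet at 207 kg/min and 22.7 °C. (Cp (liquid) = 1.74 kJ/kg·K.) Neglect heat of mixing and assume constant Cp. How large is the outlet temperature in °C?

Adiabatic, steady state ⇒ Σ ṁᵢCp,ᵢ(T_out − Tᵢ) = 0
T_out = Σ ṁᵢCp,ᵢTᵢ / Σ ṁᵢCp,ᵢ
      = 14746 / 477.28 = 30.895 °C

T_out = 30.9 °C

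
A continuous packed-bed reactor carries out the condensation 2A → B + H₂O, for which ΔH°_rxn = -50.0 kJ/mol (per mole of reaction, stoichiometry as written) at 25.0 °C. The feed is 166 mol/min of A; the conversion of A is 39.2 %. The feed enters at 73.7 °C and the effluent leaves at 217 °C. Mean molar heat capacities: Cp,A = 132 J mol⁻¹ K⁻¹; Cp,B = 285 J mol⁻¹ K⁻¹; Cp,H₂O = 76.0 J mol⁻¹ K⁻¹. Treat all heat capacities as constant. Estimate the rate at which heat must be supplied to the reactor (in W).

Extent of reaction ξ = 0.392 × 166 / 2 = 32.536 mol/min
Reaction term: ξ·ΔH°_rxn = 32.536 × -50.0 = -1626.8 kJ/min
Sensible, feed 73.7→25 °C: -1067.1 kJ/min
Outlet flows (mol/min): A 100.93, B 32.536, H₂O 32.536
Sensible, products 25→217 °C: 4813.1 kJ/min
Q = ΔH = 2119.1 kJ/min = 35.319 kW
Heat supplied = 35319 W

Q_in = 35300 W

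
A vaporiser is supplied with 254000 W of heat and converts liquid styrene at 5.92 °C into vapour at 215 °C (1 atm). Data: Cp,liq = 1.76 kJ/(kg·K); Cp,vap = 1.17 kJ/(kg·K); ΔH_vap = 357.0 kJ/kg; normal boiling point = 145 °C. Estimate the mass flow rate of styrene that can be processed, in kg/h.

ṁ = 1340 kg/h

Δh = 1.76×(145−5.92) + 357.0 + 1.17×(215−145) = 683.68 kJ/kg
Q = 254000 W = 254 kJ/s = 914400 kJ/h
ṁ = Q/Δh = 914400 / 683.68 = 1337.5 kg/h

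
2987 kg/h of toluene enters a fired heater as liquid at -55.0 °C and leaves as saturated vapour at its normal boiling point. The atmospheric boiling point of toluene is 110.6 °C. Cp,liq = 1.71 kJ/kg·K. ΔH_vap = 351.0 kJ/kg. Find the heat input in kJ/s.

liquid -55.0→110.6 °C: 283.18 kJ/kg
vaporisation at 110.6 °C: 351 kJ/kg
Δh = 283.18 + 351 = 634.18 kJ/kg
Q = ṁ·Δh = 2987 kg/h × 634.18 kJ/kg = 1.8943e+06 kJ/h
|Q| = 526.19 kW

Q = 526 kJ/s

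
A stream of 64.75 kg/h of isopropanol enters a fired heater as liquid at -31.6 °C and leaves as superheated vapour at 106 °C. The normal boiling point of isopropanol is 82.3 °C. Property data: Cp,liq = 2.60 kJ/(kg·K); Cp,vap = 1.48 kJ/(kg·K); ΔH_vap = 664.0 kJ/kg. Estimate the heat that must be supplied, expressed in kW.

liquid -31.6→82.3 °C: 296.14 kJ/kg
vaporisation at 82.3 °C: 664 kJ/kg
vapour 82.3→106 °C: 35.076 kJ/kg
Δh = 296.14 + 664 + 35.076 = 995.22 kJ/kg
Q = ṁ·Δh = 64.75 kg/h × 995.22 kJ/kg = 64440 kJ/h
|Q| = 17.9 kW

Q = 17.9 kW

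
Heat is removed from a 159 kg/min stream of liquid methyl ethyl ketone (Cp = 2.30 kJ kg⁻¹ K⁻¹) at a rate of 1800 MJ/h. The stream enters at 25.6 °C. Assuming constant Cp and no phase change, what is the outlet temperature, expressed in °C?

Q = 1800 MJ/h = 30000 kJ/min
ΔT = Q/(ṁ·Cp) = 30000/(159×2.30) = 82.034 K
T_out = 25.6 − 82.034 = -56.434 °C

T_out = -56.4 °C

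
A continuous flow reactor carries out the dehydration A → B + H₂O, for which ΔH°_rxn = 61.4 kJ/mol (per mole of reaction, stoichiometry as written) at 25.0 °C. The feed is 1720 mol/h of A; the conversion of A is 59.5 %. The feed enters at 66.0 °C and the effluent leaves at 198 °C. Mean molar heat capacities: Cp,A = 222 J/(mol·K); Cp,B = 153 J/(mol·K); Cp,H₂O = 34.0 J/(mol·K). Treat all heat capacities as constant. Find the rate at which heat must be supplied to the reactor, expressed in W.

Q_in = 29700 W

Extent of reaction ξ = 0.595 × 1720 = 1023.4 mol/h
Reaction term: ξ·ΔH°_rxn = 1023.4 × 61.4 = 62837 kJ/h
Sensible, feed 66.0→25 °C: -15655 kJ/h
Outlet flows (mol/h): A 696.6, B 1023.4, H₂O 1023.4
Sensible, products 25→198 °C: 59862 kJ/h
Q = ΔH = 107040 kJ/h = 29.734 kW
Heat supplied = 29734 W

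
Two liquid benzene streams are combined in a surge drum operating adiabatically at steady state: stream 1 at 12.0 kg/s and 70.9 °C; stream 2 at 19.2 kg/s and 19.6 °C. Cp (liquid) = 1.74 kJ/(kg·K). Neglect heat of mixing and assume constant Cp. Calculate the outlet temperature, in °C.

Adiabatic, steady state ⇒ Σ ṁᵢCp,ᵢ(T_out − Tᵢ) = 0
Σ ṁᵢCp,ᵢTᵢ = 12.0×1.74×70.9 + 19.2×1.74×19.6 = 2135.2
Σ ṁᵢCp,ᵢ = 12.0×1.74 + 19.2×1.74 = 54.288
T_out = 2135.2 / 54.288 = 39.331 °C

T_out = 39.3 °C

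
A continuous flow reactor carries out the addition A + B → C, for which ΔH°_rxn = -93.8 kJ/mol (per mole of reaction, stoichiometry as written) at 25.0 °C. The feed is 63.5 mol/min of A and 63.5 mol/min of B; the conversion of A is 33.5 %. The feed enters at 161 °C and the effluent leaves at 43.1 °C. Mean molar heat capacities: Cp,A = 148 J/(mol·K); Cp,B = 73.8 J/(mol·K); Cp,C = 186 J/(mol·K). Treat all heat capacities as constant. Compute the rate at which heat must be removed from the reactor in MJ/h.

Extent of reaction ξ = 0.335 × 63.5 = 21.273 mol/min
Reaction term: ξ·ΔH°_rxn = 21.273 × -93.8 = -1995.4 kJ/min
Sensible, feed 161→25 °C: -1915.5 kJ/min
Outlet flows (mol/min): A 42.227, B 42.227, C 21.273
Sensible, products 25→43.1 °C: 241.14 kJ/min
Q = ΔH = -3669.7 kJ/min = -61.161 kW
Heat removed = 220.18 MJ/h

Q_out = 220 MJ/h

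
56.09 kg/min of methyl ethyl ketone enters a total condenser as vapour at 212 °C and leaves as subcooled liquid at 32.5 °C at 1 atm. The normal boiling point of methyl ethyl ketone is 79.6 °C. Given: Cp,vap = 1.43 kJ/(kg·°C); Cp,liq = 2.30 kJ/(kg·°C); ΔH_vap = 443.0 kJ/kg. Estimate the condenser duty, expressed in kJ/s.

Q_c = 692 kJ/s

vapour 212→79.6 °C: -189.33 kJ/kg
condensation at 79.6 °C: -443 kJ/kg
liquid 79.6→32.5 °C: -108.33 kJ/kg
Δh = -189.33 + -443 + -108.33 = -740.66 kJ/kg
Q = ṁ·Δh = 56.09 kg/min × -740.66 kJ/kg = -41544 kJ/min
|Q| = 692.4 kW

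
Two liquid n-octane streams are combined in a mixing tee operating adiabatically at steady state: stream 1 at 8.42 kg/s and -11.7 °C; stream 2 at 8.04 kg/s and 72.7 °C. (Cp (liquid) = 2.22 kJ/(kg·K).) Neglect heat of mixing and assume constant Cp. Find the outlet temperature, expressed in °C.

No heat crosses the boundary, so H_out = H_in.
Σ ṁᵢCp,ᵢTᵢ = 8.42×2.22×-11.7 + 8.04×2.22×72.7 = 1078.9
Σ ṁᵢCp,ᵢ = 8.42×2.22 + 8.04×2.22 = 36.541
T_out = 1078.9 / 36.541 = 29.526 °C

T_out = 29.5 °C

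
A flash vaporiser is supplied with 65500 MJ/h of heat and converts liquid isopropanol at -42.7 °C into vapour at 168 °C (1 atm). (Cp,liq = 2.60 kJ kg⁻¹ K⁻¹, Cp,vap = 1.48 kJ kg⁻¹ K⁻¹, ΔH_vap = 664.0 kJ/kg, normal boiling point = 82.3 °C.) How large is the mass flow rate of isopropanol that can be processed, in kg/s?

Δh = 2.60×(82.3−-42.7) + 664.0 + 1.48×(168−82.3) = 1115.8 kJ/kg
Q = 65500 MJ/h = 18194 kJ/s = 18194 kJ/s
ṁ = Q/Δh = 18194 / 1115.8 = 16.306 kg/s

ṁ = 16.3 kg/s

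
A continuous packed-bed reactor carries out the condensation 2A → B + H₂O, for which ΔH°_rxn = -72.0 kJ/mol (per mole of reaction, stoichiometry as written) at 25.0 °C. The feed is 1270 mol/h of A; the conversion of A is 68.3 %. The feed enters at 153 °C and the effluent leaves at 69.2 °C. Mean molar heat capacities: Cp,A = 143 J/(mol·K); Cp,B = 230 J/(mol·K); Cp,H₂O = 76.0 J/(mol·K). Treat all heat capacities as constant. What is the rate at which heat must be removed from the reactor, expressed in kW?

Q_out = 12.8 kW

Extent of reaction ξ = 0.683 × 1270 / 2 = 433.71 mol/h
Reaction term: ξ·ΔH°_rxn = 433.71 × -72.0 = -31227 kJ/h
Sensible, feed 153→25 °C: -23246 kJ/h
Outlet flows (mol/h): A 402.59, B 433.71, H₂O 433.71
Sensible, products 25→69.2 °C: 8410.6 kJ/h
Q = ΔH = -46062 kJ/h = -12.795 kW
Heat removed = 12.795 kW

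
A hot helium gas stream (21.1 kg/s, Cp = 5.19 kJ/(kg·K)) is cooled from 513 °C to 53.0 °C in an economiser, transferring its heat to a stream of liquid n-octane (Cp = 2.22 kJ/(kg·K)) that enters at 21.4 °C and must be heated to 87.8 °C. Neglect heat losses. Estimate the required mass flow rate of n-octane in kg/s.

ṁ_c = 342 kg/s

Heat released by hot stream: Q = 21.1 × 5.19 × (513 − 53.0) = 50374 kJ/s
Energy balance on cold side (adiabatic exchanger): Q = ṁ_c·Cp_c·(T_c,out − T_c,in)
ṁ_c = 50374 / [2.22 × (87.8 − 21.4)] = 341.73 kg/s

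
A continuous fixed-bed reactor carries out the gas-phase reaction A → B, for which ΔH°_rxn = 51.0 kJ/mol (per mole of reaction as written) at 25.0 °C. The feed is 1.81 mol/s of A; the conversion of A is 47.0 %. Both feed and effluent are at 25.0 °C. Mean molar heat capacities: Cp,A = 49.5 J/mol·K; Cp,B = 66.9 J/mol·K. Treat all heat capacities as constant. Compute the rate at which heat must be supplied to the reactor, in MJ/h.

Extent of reaction ξ = 0.470 × 1.81 = 0.8507 mol/s
Reaction term: ξ·ΔH°_rxn = 0.8507 × 51.0 = 43.386 kJ/s
Q = ΔH = 43.386 kJ/s = 43.386 kW
Heat supplied = 156.19 MJ/h

Q_in = 156 MJ/h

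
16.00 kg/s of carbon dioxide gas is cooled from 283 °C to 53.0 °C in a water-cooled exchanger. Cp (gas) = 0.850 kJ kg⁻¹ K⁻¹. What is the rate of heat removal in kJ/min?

Q = ṁ·Cp·ΔT = 16.00 × 0.850 × (53.0 − 283) = -3128 kJ/s
Cooling duty = 187680 kJ/min

Q_c = 188000 kJ/min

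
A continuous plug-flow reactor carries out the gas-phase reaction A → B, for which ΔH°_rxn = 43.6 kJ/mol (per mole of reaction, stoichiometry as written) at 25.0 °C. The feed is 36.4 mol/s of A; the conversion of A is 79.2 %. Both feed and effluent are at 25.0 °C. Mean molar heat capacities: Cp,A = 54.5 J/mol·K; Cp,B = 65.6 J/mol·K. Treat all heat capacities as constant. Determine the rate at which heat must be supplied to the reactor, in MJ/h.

Q_in = 4520 MJ/h

Extent of reaction ξ = 0.792 × 36.4 = 28.829 mol/s
Reaction term: ξ·ΔH°_rxn = 28.829 × 43.6 = 1256.9 kJ/s
Q = ΔH = 1256.9 kJ/s = 1256.9 kW
Heat supplied = 4525 MJ/h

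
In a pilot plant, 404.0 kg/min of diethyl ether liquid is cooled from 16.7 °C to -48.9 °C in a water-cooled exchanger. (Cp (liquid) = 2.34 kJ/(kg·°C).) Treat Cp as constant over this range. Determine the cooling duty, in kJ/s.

Q = ṁ·Cp·ΔT = 404.0 × 2.34 × (-48.9 − 16.7) = -62016 kJ/min
Converting: 62016 / 60 s = 1033.6 kW

Q_c = 1030 kJ/s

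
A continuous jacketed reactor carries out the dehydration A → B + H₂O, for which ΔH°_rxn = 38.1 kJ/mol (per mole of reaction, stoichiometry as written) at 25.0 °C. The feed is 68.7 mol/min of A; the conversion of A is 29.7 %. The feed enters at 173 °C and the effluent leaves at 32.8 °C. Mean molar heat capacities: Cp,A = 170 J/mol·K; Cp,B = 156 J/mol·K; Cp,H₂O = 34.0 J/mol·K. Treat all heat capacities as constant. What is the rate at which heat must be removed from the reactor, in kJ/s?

Q_out = 14.3 kJ/s

Extent of reaction ξ = 0.297 × 68.7 = 20.404 mol/min
Reaction term: ξ·ΔH°_rxn = 20.404 × 38.1 = 777.39 kJ/min
Sensible, feed 173→25 °C: -1728.5 kJ/min
Outlet flows (mol/min): A 48.296, B 20.404, H₂O 20.404
Sensible, products 25→32.8 °C: 94.279 kJ/min
Q = ΔH = -856.82 kJ/min = -14.28 kW
Heat removed = 14.28 kJ/s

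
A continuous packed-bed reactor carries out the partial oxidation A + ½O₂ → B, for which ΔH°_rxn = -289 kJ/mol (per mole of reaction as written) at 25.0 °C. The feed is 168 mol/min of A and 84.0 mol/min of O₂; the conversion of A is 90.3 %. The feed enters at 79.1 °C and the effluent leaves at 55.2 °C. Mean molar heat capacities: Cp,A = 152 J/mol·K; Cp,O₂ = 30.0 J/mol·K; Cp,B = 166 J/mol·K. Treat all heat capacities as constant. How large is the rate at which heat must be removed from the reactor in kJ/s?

Q_out = 742 kJ/s

Extent of reaction ξ = 0.903 × 168 = 151.7 mol/min
Reaction term: ξ·ΔH°_rxn = 151.7 × -289 = -43842 kJ/min
Sensible, feed 79.1→25 °C: -1517.8 kJ/min
Outlet flows (mol/min): A 16.296, O₂ 8.148, B 151.7
Sensible, products 25→55.2 °C: 842.71 kJ/min
Q = ΔH = -44518 kJ/min = -741.96 kW
Heat removed = 741.96 kJ/s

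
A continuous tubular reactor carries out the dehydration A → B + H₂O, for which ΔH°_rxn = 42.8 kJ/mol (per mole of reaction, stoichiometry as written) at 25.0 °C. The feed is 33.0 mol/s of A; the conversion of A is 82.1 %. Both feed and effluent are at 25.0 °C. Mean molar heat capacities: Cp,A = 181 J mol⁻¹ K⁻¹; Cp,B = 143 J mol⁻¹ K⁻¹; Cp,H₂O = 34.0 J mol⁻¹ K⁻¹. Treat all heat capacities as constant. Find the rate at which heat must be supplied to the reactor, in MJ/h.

Q_in = 4170 MJ/h

Extent of reaction ξ = 0.821 × 33.0 = 27.093 mol/s
Reaction term: ξ·ΔH°_rxn = 27.093 × 42.8 = 1159.6 kJ/s
Q = ΔH = 1159.6 kJ/s = 1159.6 kW
Heat supplied = 4174.5 MJ/h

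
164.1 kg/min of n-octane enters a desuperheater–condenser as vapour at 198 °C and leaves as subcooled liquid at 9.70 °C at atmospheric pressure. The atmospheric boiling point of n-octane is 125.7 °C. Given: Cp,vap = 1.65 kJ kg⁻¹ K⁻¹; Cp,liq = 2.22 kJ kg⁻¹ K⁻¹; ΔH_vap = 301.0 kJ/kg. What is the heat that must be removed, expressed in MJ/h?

Q_c = 6670 MJ/h

vapour 198→125.7 °C: -119.29 kJ/kg
condensation at 125.7 °C: -301 kJ/kg
liquid 125.7→9.70 °C: -257.52 kJ/kg
Δh = -119.29 + -301 + -257.52 = -677.82 kJ/kg
Q = ṁ·Δh = 164.1 kg/min × -677.82 kJ/kg = -111230 kJ/min
|Q| = 1853.8 kW = 6673.8 MJ/h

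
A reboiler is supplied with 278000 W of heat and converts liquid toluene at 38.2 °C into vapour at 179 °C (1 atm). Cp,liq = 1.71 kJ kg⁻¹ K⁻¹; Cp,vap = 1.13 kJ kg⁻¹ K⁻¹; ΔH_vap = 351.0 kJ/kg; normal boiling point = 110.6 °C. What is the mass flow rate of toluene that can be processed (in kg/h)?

Δh = 1.71×(110.6−38.2) + 351.0 + 1.13×(179−110.6) = 552.1 kJ/kg
Q = 278000 W = 278 kJ/s = 1.0008e+06 kJ/h
ṁ = Q/Δh = 1.0008e+06 / 552.1 = 1812.7 kg/h

ṁ = 1810 kg/h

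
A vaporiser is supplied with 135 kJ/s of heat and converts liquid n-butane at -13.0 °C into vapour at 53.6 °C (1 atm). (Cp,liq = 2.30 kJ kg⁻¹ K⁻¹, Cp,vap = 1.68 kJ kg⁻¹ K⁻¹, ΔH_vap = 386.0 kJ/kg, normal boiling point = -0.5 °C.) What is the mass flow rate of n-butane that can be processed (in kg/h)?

Δh = 2.30×(-0.5−-13.0) + 386.0 + 1.68×(53.6−-0.5) = 505.64 kJ/kg
Q = 135 kJ/s = 135 kJ/s = 486000 kJ/h
ṁ = Q/Δh = 486000 / 505.64 = 961.16 kg/h

ṁ = 961 kg/h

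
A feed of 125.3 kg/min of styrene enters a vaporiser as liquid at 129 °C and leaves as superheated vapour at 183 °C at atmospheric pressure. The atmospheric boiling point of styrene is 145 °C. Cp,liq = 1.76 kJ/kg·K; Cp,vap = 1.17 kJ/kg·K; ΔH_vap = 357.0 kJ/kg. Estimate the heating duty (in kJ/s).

Q = 897 kJ/s

liquid 129→145 °C: 28.16 kJ/kg
vaporisation at 145 °C: 357 kJ/kg
vapour 145→183 °C: 44.46 kJ/kg
Δh = 28.16 + 357 + 44.46 = 429.62 kJ/kg
Q = ṁ·Δh = 125.3 kg/min × 429.62 kJ/kg = 53831 kJ/min
|Q| = 897.19 kW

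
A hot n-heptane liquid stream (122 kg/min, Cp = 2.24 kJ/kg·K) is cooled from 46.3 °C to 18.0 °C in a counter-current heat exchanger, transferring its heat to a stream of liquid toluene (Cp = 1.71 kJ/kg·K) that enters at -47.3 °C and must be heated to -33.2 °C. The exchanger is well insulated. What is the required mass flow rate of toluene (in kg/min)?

ṁ_c = 321 kg/min

Heat released by hot stream: Q = 122 × 2.24 × (46.3 − 18.0) = 7733.8 kJ/min
Energy balance on cold side (adiabatic exchanger): Q = ṁ_c·Cp_c·(T_c,out − T_c,in)
ṁ_c = 7733.8 / [1.71 × (-33.2 − -47.3)] = 320.76 kg/min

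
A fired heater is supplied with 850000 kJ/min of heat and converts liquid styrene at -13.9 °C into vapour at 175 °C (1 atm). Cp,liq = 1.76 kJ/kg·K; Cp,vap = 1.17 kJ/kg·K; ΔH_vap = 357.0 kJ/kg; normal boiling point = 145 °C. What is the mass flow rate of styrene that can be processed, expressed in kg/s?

ṁ = 21.1 kg/s

Δh = 1.76×(145−-13.9) + 357.0 + 1.17×(175−145) = 671.76 kJ/kg
Q = 850000 kJ/min = 14167 kJ/s = 14167 kJ/s
ṁ = Q/Δh = 14167 / 671.76 = 21.089 kg/s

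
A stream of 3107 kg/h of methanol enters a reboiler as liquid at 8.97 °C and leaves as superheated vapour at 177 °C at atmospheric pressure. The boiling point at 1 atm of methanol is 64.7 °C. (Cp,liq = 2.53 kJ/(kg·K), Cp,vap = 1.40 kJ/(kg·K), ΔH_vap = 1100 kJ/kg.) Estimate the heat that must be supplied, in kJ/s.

liquid 8.97→64.7 °C: 141 kJ/kg
vaporisation at 64.7 °C: 1100 kJ/kg
vapour 64.7→177 °C: 157.22 kJ/kg
Δh = 141 + 1100 + 157.22 = 1398.2 kJ/kg
Q = ṁ·Δh = 3107 kg/h × 1398.2 kJ/kg = 4.3443e+06 kJ/h
|Q| = 1206.7 kW

Q = 1210 kJ/s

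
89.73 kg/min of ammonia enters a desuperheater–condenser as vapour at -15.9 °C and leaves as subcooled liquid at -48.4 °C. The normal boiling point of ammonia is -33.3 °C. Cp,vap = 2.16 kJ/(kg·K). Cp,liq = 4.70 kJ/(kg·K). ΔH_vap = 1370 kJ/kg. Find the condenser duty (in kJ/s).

Q_c = 2210 kJ/s

vapour -15.9→-33.3 °C: -37.584 kJ/kg
condensation at -33.3 °C: -1370 kJ/kg
liquid -33.3→-48.4 °C: -70.97 kJ/kg
Δh = -37.584 + -1370 + -70.97 = -1478.6 kJ/kg
Q = ṁ·Δh = 89.73 kg/min × -1478.6 kJ/kg = -132670 kJ/min
|Q| = 2211.2 kW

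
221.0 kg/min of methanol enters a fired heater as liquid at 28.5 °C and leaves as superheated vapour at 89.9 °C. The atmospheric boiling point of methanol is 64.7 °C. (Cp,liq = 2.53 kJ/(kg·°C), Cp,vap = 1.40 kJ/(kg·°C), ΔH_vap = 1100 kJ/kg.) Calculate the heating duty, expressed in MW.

liquid 28.5→64.7 °C: 91.586 kJ/kg
vaporisation at 64.7 °C: 1100 kJ/kg
vapour 64.7→89.9 °C: 35.28 kJ/kg
Δh = 91.586 + 1100 + 35.28 = 1226.9 kJ/kg
Q = ṁ·Δh = 221.0 kg/min × 1226.9 kJ/kg = 271140 kJ/min
|Q| = 4519 kW = 4.519 MW

Q = 4.52 MW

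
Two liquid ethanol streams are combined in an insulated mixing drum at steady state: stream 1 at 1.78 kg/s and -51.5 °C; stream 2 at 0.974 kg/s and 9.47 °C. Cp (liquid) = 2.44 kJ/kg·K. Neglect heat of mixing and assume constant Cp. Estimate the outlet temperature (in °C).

T_out = -29.9 °C

Adiabatic, steady state ⇒ Σ ṁᵢCp,ᵢ(T_out − Tᵢ) = 0
T_out = Σ ṁᵢCp,ᵢTᵢ / Σ ṁᵢCp,ᵢ
      = -201.17 / 6.7198 = -29.937 °C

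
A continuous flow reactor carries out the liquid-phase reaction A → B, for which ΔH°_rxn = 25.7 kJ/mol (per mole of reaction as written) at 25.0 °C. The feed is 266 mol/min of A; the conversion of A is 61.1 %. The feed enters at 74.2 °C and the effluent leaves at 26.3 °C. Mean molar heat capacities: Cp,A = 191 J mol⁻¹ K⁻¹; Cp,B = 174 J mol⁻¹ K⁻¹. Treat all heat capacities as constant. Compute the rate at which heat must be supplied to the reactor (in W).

Q_in = 29000 W

Extent of reaction ξ = 0.611 × 266 = 162.53 mol/min
Reaction term: ξ·ΔH°_rxn = 162.53 × 25.7 = 4176.9 kJ/min
Sensible, feed 74.2→25 °C: -2499.7 kJ/min
Outlet flows (mol/min): A 103.47, B 162.53
Sensible, products 25→26.3 °C: 62.456 kJ/min
Q = ΔH = 1739.7 kJ/min = 28.995 kW
Heat supplied = 28995 W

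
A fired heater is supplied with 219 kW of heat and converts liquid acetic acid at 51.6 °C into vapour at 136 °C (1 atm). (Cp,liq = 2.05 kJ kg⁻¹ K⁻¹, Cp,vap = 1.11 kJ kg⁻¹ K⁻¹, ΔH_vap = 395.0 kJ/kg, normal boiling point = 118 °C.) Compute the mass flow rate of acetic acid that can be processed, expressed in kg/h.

ṁ = 1430 kg/h

Δh = 2.05×(118−51.6) + 395.0 + 1.11×(136−118) = 551.1 kJ/kg
Q = 219 kW = 219 kJ/s = 788400 kJ/h
ṁ = Q/Δh = 788400 / 551.1 = 1430.6 kg/h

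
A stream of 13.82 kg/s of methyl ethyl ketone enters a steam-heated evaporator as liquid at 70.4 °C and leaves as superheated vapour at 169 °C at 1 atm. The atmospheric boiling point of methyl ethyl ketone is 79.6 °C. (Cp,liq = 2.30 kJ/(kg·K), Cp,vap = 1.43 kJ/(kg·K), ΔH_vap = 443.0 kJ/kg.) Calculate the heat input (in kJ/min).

liquid 70.4→79.6 °C: 21.16 kJ/kg
vaporisation at 79.6 °C: 443 kJ/kg
vapour 79.6→169 °C: 127.84 kJ/kg
Δh = 21.16 + 443 + 127.84 = 592 kJ/kg
Q = ṁ·Δh = 13.82 kg/s × 592 kJ/kg = 8181.5 kJ/s
|Q| = 8181.5 kW = 490890 kJ/min

Q = 491000 kJ/min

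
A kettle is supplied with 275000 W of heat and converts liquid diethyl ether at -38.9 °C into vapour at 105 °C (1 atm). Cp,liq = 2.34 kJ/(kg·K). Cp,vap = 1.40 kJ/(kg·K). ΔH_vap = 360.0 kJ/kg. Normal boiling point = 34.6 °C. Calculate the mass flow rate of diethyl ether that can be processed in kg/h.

Δh = 2.34×(34.6−-38.9) + 360.0 + 1.40×(105−34.6) = 630.55 kJ/kg
Q = 275000 W = 275 kJ/s = 990000 kJ/h
ṁ = Q/Δh = 990000 / 630.55 = 1570.1 kg/h

ṁ = 1570 kg/h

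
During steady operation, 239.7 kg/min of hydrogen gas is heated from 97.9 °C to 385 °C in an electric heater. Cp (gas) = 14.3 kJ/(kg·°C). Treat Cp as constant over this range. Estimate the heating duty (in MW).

Q = 16.4 MW

Q = ṁ·Cp·ΔT = 239.7 × 14.3 × (385 − 97.9) = 984100 kJ/min
Converting: 984100 / 60 s = 16402 kW
Heating duty = 16.402 MW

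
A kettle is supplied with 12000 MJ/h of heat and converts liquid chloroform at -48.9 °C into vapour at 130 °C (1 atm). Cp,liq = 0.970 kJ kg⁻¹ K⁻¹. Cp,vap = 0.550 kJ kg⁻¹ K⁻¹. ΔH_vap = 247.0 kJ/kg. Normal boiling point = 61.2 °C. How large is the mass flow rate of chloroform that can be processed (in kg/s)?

Δh = 0.970×(61.2−-48.9) + 247.0 + 0.550×(130−61.2) = 391.64 kJ/kg
Q = 12000 MJ/h = 3333.3 kJ/s = 3333.3 kJ/s
ṁ = Q/Δh = 3333.3 / 391.64 = 8.5113 kg/s

ṁ = 8.51 kg/s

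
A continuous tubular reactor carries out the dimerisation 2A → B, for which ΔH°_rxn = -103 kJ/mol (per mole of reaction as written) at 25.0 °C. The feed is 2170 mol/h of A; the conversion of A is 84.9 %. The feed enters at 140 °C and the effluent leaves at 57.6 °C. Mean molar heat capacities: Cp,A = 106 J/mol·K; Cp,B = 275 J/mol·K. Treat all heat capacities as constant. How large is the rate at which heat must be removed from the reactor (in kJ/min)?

Extent of reaction ξ = 0.849 × 2170 / 2 = 921.16 mol/h
Reaction term: ξ·ΔH°_rxn = 921.16 × -103 = -94880 kJ/h
Sensible, feed 140→25 °C: -26452 kJ/h
Outlet flows (mol/h): A 327.67, B 921.16
Sensible, products 25→57.6 °C: 9390.5 kJ/h
Q = ΔH = -111940 kJ/h = -31.095 kW
Heat removed = 1865.7 kJ/min

Q_out = 1870 kJ/min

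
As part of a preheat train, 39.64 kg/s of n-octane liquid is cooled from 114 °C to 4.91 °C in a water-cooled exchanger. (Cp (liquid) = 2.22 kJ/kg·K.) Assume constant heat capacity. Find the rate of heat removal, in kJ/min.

Q = ṁ·Cp·ΔT = 39.64 × 2.22 × (4.91 − 114) = -9600 kJ/s
Cooling duty = 576000 kJ/min

Q_c = 576000 kJ/min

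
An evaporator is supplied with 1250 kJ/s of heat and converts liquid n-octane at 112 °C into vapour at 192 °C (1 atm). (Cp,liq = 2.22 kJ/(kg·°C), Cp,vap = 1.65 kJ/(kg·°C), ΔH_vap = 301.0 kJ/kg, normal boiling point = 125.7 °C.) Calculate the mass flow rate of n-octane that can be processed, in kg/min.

ṁ = 170 kg/min

Δh = 2.22×(125.7−112) + 301.0 + 1.65×(192−125.7) = 440.81 kJ/kg
Q = 1250 kJ/s = 1250 kJ/s = 75000 kJ/min
ṁ = Q/Δh = 75000 / 440.81 = 170.14 kg/min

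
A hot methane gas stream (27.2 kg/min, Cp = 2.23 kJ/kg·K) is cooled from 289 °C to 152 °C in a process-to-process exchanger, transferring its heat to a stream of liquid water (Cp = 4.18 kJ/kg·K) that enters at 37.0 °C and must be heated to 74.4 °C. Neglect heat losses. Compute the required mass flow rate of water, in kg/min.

ṁ_c = 53.2 kg/min

Heat released by hot stream: Q = 27.2 × 2.23 × (289 − 152) = 8309.9 kJ/min
Energy balance on cold side (adiabatic exchanger): Q = ṁ_c·Cp_c·(T_c,out − T_c,in)
ṁ_c = 8309.9 / [4.18 × (74.4 − 37.0)] = 53.155 kg/min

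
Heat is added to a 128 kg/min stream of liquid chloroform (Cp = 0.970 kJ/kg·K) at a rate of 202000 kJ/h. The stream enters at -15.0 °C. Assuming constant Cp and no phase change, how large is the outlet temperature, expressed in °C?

T_out = 12.1 °C

Q = 202000 kJ/h = 3366.7 kJ/min
ΔT = Q/(ṁ·Cp) = 3366.7/(128×0.970) = 27.116 K
T_out = -15.0 + 27.116 = 12.116 °C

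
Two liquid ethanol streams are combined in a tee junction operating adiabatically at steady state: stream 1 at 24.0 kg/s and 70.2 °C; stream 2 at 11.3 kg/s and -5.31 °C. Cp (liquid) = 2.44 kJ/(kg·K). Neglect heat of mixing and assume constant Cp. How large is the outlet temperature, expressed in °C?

T_out = 46.0 °C

Adiabatic, steady state ⇒ Σ ṁᵢCp,ᵢ(T_out − Tᵢ) = 0
Σ ṁᵢCp,ᵢTᵢ = 24.0×2.44×70.2 + 11.3×2.44×-5.31 = 3964.5
Σ ṁᵢCp,ᵢ = 24.0×2.44 + 11.3×2.44 = 86.132
T_out = 3964.5 / 86.132 = 46.028 °C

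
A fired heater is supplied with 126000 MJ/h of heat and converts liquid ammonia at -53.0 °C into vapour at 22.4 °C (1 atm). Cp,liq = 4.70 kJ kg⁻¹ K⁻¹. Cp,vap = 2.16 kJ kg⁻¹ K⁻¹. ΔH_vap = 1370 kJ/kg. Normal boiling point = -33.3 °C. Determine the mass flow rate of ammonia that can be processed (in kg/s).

Δh = 4.70×(-33.3−-53.0) + 1370 + 2.16×(22.4−-33.3) = 1582.9 kJ/kg
Q = 126000 MJ/h = 35000 kJ/s = 35000 kJ/s
ṁ = Q/Δh = 35000 / 1582.9 = 22.111 kg/s

ṁ = 22.1 kg/s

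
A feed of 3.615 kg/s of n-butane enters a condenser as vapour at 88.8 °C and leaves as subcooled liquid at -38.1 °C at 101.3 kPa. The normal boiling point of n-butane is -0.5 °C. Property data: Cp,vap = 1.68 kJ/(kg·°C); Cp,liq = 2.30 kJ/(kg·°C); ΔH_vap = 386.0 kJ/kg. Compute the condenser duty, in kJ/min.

vapour 88.8→-0.5 °C: -150.02 kJ/kg
condensation at -0.5 °C: -386 kJ/kg
liquid -0.5→-38.1 °C: -86.48 kJ/kg
Δh = -150.02 + -386 + -86.48 = -622.5 kJ/kg
Q = ṁ·Δh = 3.615 kg/s × -622.5 kJ/kg = -2250.4 kJ/s
|Q| = 2250.4 kW = 135020 kJ/min

Q_c = 135000 kJ/min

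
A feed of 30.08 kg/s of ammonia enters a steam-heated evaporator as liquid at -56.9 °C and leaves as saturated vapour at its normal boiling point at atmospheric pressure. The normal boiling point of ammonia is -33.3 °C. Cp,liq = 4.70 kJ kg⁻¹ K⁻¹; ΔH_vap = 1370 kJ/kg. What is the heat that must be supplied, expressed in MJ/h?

liquid -56.9→-33.3 °C: 110.92 kJ/kg
vaporisation at -33.3 °C: 1370 kJ/kg
Δh = 110.92 + 1370 = 1480.9 kJ/kg
Q = ṁ·Δh = 30.08 kg/s × 1480.9 kJ/kg = 44546 kJ/s
|Q| = 44546 kW = 160370 MJ/h

Q = 160000 MJ/h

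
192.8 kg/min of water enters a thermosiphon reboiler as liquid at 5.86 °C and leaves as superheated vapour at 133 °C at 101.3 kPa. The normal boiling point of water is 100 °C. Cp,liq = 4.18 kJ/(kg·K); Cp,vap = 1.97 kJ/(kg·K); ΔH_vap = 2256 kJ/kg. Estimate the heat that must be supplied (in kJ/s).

liquid 5.86→100 °C: 393.51 kJ/kg
vaporisation at 100 °C: 2256 kJ/kg
vapour 100→133 °C: 65.01 kJ/kg
Δh = 393.51 + 2256 + 65.01 = 2714.5 kJ/kg
Q = ṁ·Δh = 192.8 kg/min × 2714.5 kJ/kg = 523360 kJ/min
|Q| = 8722.6 kW

Q = 8720 kJ/s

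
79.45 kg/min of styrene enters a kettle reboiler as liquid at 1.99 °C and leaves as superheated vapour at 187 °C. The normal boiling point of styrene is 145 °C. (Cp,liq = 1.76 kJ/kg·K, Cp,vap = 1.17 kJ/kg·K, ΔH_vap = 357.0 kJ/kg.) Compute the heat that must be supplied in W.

Q = 871000 W

liquid 1.99→145 °C: 251.7 kJ/kg
vaporisation at 145 °C: 357 kJ/kg
vapour 145→187 °C: 49.14 kJ/kg
Δh = 251.7 + 357 + 49.14 = 657.84 kJ/kg
Q = ṁ·Δh = 79.45 kg/min × 657.84 kJ/kg = 52265 kJ/min
|Q| = 871.09 kW = 871090 W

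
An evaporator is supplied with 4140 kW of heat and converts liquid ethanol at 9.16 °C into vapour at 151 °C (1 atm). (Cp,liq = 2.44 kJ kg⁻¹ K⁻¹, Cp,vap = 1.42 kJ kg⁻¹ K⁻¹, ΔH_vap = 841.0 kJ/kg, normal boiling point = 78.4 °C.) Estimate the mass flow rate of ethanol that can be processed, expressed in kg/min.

ṁ = 223 kg/min

Δh = 2.44×(78.4−9.16) + 841.0 + 1.42×(151−78.4) = 1113 kJ/kg
Q = 4140 kW = 4140 kJ/s = 248400 kJ/min
ṁ = Q/Δh = 248400 / 1113 = 223.17 kg/min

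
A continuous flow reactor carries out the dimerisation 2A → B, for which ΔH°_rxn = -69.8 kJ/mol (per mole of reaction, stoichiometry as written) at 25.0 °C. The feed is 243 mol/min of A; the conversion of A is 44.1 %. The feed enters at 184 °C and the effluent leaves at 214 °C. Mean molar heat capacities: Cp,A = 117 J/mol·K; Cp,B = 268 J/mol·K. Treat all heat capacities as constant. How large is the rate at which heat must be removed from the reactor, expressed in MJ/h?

Extent of reaction ξ = 0.441 × 243 / 2 = 53.581 mol/min
Reaction term: ξ·ΔH°_rxn = 53.581 × -69.8 = -3740 kJ/min
Sensible, feed 184→25 °C: -4520.5 kJ/min
Outlet flows (mol/min): A 135.84, B 53.581
Sensible, products 25→214 °C: 5717.8 kJ/min
Q = ΔH = -2542.7 kJ/min = -42.379 kW
Heat removed = 152.56 MJ/h

Q_out = 153 MJ/h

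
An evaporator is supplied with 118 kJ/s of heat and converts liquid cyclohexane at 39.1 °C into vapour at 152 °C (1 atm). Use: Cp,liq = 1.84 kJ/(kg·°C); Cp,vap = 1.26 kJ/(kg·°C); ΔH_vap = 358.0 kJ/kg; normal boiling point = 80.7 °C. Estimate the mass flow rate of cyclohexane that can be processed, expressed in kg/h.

Δh = 1.84×(80.7−39.1) + 358.0 + 1.26×(152−80.7) = 524.38 kJ/kg
Q = 118 kJ/s = 118 kJ/s = 424800 kJ/h
ṁ = Q/Δh = 424800 / 524.38 = 810.1 kg/h

ṁ = 810 kg/h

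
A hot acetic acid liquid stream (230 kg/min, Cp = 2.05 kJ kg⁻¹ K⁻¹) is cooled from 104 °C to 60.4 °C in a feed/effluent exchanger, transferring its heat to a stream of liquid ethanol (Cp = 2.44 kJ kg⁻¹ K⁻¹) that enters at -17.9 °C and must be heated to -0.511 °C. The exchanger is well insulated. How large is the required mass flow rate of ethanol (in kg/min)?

Heat released by hot stream: Q = 230 × 2.05 × (104 − 60.4) = 20557 kJ/min
Energy balance on cold side (adiabatic exchanger): Q = ṁ_c·Cp_c·(T_c,out − T_c,in)
ṁ_c = 20557 / [2.44 × (-0.511 − -17.9)] = 484.51 kg/min

ṁ_c = 485 kg/min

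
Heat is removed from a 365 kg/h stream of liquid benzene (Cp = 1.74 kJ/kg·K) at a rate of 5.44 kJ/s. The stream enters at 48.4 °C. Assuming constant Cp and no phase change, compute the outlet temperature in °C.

Q = 5.44 kJ/s = 19584 kJ/h
ΔT = Q/(ṁ·Cp) = 19584/(365×1.74) = 30.836 K
T_out = 48.4 − 30.836 = 17.564 °C

T_out = 17.6 °C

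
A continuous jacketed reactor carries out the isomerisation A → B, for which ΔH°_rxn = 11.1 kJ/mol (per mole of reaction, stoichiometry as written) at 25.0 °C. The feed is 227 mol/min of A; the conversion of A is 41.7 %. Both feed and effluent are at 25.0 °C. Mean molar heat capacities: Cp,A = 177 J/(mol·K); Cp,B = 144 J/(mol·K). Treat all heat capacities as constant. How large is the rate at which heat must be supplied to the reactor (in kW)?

Q_in = 17.5 kW

Extent of reaction ξ = 0.417 × 227 = 94.659 mol/min
Reaction term: ξ·ΔH°_rxn = 94.659 × 11.1 = 1050.7 kJ/min
Q = ΔH = 1050.7 kJ/min = 17.512 kW
Heat supplied = 17.512 kW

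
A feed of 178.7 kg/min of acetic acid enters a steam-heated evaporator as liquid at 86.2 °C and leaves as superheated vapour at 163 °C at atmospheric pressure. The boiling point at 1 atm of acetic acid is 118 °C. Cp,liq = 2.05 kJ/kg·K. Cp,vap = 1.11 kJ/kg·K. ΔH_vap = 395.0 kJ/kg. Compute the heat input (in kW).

Q = 1520 kW

liquid 86.2→118 °C: 65.19 kJ/kg
vaporisation at 118 °C: 395 kJ/kg
vapour 118→163 °C: 49.95 kJ/kg
Δh = 65.19 + 395 + 49.95 = 510.14 kJ/kg
Q = ṁ·Δh = 178.7 kg/min × 510.14 kJ/kg = 91162 kJ/min
|Q| = 1519.4 kW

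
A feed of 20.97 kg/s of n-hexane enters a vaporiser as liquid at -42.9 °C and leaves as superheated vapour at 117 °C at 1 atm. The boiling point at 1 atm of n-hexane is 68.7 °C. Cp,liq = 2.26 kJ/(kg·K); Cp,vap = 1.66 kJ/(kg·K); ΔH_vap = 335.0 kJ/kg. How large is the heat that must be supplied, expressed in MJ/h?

liquid -42.9→68.7 °C: 252.22 kJ/kg
vaporisation at 68.7 °C: 335 kJ/kg
vapour 68.7→117 °C: 80.178 kJ/kg
Δh = 252.22 + 335 + 80.178 = 667.39 kJ/kg
Q = ṁ·Δh = 20.97 kg/s × 667.39 kJ/kg = 13995 kJ/s
|Q| = 13995 kW = 50383 MJ/h

Q = 50400 MJ/h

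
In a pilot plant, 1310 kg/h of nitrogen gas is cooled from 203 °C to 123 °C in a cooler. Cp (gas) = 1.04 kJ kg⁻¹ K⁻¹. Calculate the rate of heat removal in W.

Q_c = 30300 W

Q = ṁ·Cp·ΔT = 1310 × 1.04 × (123 − 203) = -108990 kJ/h
Converting: 108990 / 3600 s = 30.276 kW
Cooling duty = 30276 W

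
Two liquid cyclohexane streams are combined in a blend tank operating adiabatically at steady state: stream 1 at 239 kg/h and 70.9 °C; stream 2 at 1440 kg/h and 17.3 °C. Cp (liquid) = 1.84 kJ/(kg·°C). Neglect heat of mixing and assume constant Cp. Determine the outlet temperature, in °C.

T_out = 24.9 °C

No heat crosses the boundary, so H_out = H_in.
T_out = Σ ṁᵢCp,ᵢTᵢ / Σ ṁᵢCp,ᵢ
      = 77017 / 3089.4 = 24.93 °C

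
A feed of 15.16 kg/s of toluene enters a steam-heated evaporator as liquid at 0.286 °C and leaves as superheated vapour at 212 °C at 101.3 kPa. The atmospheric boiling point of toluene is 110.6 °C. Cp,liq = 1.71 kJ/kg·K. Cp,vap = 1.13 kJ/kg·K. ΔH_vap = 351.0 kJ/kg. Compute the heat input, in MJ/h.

liquid 0.286→110.6 °C: 188.64 kJ/kg
vaporisation at 110.6 °C: 351 kJ/kg
vapour 110.6→212 °C: 114.58 kJ/kg
Δh = 188.64 + 351 + 114.58 = 654.22 kJ/kg
Q = ṁ·Δh = 15.16 kg/s × 654.22 kJ/kg = 9918 kJ/s
|Q| = 9918 kW = 35705 MJ/h

Q = 35700 MJ/h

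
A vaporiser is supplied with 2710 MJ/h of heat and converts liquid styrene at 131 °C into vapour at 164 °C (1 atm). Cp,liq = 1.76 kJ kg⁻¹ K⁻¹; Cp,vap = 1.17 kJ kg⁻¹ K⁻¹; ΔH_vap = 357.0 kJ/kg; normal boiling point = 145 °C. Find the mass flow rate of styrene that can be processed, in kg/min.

ṁ = 112 kg/min

Δh = 1.76×(145−131) + 357.0 + 1.17×(164−145) = 403.87 kJ/kg
Q = 2710 MJ/h = 752.78 kJ/s = 45167 kJ/min
ṁ = Q/Δh = 45167 / 403.87 = 111.83 kg/min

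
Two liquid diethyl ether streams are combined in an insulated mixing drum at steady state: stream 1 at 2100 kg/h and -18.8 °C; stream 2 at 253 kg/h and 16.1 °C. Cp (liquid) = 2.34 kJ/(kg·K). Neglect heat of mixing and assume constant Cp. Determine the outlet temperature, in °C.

T_out = -15.0 °C

No heat crosses the boundary, so H_out = H_in.
T_out = Σ ṁᵢCp,ᵢTᵢ / Σ ṁᵢCp,ᵢ
      = -82852 / 5506 = -15.047 °C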